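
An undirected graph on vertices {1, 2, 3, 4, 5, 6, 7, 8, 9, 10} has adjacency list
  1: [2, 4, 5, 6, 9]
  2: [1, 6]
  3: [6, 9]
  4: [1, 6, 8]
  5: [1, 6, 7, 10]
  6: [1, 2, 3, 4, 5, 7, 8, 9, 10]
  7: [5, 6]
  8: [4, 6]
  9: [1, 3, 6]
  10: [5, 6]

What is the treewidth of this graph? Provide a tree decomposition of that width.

The largest bag has 3 vertices, giving width 2; this decomposition certifies tw(G) ≤ 2. On the other hand G contains the 3-clique {1, 6, 9}. A clique must lie in a single bag of any decomposition, so no decomposition can have width below 2. The upper and lower bounds meet at 2, so that is the treewidth.

Treewidth 2.
Bags: B1 = {5, 6, 7}  B2 = {1, 5, 6}  B3 = {5, 6, 10}  B4 = {1, 6, 9}  B5 = {1, 2, 6}  B6 = {3, 6, 9}  B7 = {1, 4, 6}  B8 = {4, 6, 8}
Tree: B1–B2, B1–B3, B2–B4, B2–B5, B4–B6, B2–B7, B7–B8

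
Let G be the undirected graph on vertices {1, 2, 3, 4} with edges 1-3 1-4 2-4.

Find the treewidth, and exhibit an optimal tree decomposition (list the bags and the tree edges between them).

Every bag has size at most 2, so the width is 2 − 1 = 1 and tw(G) ≤ 1. Since G has at least one edge (e.g. 2–4), it is not an edgeless graph, so tw(G) ≥ 1. Hence tw(G) = 1 exactly.

Treewidth 1.
One optimal decomposition is:
Bags: B1 = {2, 4}  B2 = {1, 4}  B3 = {1, 3}
Tree: B1–B2, B2–B3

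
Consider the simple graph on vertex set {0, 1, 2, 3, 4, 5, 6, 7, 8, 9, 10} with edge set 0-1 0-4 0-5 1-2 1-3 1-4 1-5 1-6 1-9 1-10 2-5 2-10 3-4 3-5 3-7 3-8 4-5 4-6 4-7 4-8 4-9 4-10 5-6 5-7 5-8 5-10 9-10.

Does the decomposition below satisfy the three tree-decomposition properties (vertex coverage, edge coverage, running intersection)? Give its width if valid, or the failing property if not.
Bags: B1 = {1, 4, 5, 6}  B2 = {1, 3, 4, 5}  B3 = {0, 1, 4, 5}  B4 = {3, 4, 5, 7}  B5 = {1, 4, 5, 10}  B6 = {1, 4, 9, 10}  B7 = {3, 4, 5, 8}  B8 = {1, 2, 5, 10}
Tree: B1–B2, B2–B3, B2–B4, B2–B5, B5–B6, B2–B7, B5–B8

Yes; width 3.

Checking the three conditions: (i) the bags cover all of {0, 1, 2, 3, 4, 5, 6, 7, 8, 9, 10}; (ii) for each edge, some bag contains both endpoints; (iii) the bags containing any fixed vertex form a subtree. All hold, so the decomposition is valid with width 4 − 1 = 3.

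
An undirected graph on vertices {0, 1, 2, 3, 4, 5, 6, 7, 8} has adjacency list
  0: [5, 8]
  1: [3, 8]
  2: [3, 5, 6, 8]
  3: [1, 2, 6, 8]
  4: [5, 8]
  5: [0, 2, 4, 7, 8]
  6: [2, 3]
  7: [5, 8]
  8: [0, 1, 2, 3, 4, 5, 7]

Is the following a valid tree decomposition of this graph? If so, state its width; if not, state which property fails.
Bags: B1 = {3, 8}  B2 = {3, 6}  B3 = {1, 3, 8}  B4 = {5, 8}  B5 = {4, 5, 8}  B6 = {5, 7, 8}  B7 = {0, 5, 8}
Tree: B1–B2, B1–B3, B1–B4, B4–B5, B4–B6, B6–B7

No — vertex 2 appears in no bag.

A tree decomposition must satisfy three properties: every vertex lies in some bag; for every edge, both endpoints lie together in some bag; and for every vertex, the bags containing it form a connected subtree. Here vertex 2 appears in no bag, so the decomposition is invalid.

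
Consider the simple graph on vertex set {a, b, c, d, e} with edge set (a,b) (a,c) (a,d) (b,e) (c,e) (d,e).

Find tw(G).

2

A width-2 tree decomposition is:
Bags: B1 = {a, b, e}  B2 = {a, d, e}  B3 = {a, c, e}
Tree: B1–B2, B2–B3
Each bag holds 3 vertices, so the decomposition has width 2, which upper-bounds the treewidth. For the lower bound, G contains the cycle e–b–a–d–e, so G is not a forest; only forests have treewidth ≤ 1, hence tw(G) ≥ 2. Combining the bounds, tw(G) = 2.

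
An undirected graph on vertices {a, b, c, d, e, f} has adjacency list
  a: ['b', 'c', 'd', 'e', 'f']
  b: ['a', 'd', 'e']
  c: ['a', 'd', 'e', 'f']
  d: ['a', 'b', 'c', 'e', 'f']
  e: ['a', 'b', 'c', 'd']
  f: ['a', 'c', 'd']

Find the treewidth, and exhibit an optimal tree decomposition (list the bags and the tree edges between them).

Each bag holds 4 vertices, so the decomposition has width 3, which upper-bounds the treewidth. On the other hand G contains the 4-clique {a, c, d, e}. A clique must lie in a single bag of any decomposition, so no decomposition can have width below 3. Therefore the treewidth is 3.

Treewidth 3.
One optimal decomposition is:
Bags: B1 = {a, b, d, e}  B2 = {a, c, d, e}  B3 = {a, c, d, f}
Tree: B1–B2, B2–B3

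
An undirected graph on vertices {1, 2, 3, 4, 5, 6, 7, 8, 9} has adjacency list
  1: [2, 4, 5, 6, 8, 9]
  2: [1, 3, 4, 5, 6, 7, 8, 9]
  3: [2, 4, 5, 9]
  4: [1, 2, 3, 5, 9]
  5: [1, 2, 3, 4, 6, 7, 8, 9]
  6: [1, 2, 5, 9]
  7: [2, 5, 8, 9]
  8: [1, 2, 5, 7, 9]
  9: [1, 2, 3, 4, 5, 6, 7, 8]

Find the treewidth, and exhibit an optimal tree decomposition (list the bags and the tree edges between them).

Treewidth 4.
One optimal decomposition is:
Bags: B1 = {1, 2, 4, 5, 9}  B2 = {2, 3, 4, 5, 9}  B3 = {1, 2, 5, 8, 9}  B4 = {1, 2, 5, 6, 9}  B5 = {2, 5, 7, 8, 9}
Tree: B1–B2, B1–B3, B1–B4, B3–B5

Each bag holds 5 vertices, so the decomposition has width 4, which upper-bounds the treewidth. For the lower bound, the 5 vertices {1, 2, 5, 8, 9} are pairwise adjacent, and any tree decomposition puts a clique entirely inside one bag — forcing width ≥ 4. Combining the bounds, tw(G) = 4.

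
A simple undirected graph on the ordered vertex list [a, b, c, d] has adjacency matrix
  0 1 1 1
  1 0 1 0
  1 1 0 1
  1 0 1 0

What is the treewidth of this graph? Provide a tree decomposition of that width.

Treewidth 2.
Bags: B1 = {a, b, c}  B2 = {a, c, d}
Tree: B1–B2

Every bag has size at most 3, so the width is 3 − 1 = 2 and tw(G) ≤ 2. Conversely, {a, c, d} is a clique of size 3, and the vertices of any clique must share a bag in every tree decomposition; so some bag has ≥ 3 vertices and tw(G) ≥ 2. Combining the bounds, tw(G) = 2.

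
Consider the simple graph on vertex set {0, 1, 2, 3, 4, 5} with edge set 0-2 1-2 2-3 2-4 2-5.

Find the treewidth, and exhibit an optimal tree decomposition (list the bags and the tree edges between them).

The largest bag has 2 vertices, giving width 1; this decomposition certifies tw(G) ≤ 1. Since G has at least one edge (e.g. 2–4), it is not an edgeless graph, so tw(G) ≥ 1. Combining the bounds, tw(G) = 1.

Treewidth 1.
One such decomposition:
Bags: B1 = {2, 4}  B2 = {2, 5}  B3 = {1, 2}  B4 = {2, 3}  B5 = {0, 2}
Tree: B1–B2, B2–B3, B1–B4, B2–B5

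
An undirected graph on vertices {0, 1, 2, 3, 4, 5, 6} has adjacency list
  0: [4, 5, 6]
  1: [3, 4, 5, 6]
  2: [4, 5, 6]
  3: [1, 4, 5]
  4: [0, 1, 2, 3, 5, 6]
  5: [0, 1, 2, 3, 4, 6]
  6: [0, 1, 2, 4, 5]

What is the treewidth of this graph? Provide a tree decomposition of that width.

Every bag has size at most 4, so the width is 4 − 1 = 3 and tw(G) ≤ 3. On the other hand G contains the 4-clique {1, 3, 4, 5}. A clique must lie in a single bag of any decomposition, so no decomposition can have width below 3. Combining the bounds, tw(G) = 3.

Treewidth 3.
Bags: B1 = {1, 3, 4, 5}  B2 = {1, 4, 5, 6}  B3 = {0, 4, 5, 6}  B4 = {2, 4, 5, 6}
Tree: B1–B2, B2–B3, B3–B4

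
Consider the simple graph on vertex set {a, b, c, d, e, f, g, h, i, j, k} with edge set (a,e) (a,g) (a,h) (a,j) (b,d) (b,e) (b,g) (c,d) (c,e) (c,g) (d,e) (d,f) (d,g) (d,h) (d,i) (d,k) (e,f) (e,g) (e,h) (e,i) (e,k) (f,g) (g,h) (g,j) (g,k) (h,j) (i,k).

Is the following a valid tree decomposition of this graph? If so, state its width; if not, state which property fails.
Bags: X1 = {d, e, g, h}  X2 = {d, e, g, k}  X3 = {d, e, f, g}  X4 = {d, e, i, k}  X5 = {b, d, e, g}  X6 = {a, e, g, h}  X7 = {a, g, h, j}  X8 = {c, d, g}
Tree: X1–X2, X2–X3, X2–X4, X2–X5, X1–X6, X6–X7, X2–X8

A tree decomposition must satisfy three properties: every vertex lies in some bag; for every edge, both endpoints lie together in some bag; and for every vertex, the bags containing it form a connected subtree. Here edge (e,c) lies in no bag, so the decomposition is invalid.

No — edge (e,c) lies in no bag.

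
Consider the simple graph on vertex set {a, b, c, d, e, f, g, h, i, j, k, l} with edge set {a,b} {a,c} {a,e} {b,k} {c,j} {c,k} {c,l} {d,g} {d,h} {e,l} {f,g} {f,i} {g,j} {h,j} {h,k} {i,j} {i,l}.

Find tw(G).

3

A width-3 tree decomposition is:
Bags: B1 = {a, b, e, l}  B2 = {a, b, c, l}  B3 = {b, c, k, l}  B4 = {c, i, k, l}  B5 = {c, i, j, k}  B6 = {h, i, j, k}  B7 = {f, h, i, j}  B8 = {f, g, h, j}  B9 = {d, f, g, h}
Tree: B1–B2, B2–B3, B3–B4, B4–B5, B5–B6, B6–B7, B7–B8, B8–B9
Each bag holds 4 vertices, so the decomposition has width 3, which upper-bounds the treewidth. For the lower bound: the 4 vertex sets {a,b,e}, {l}, {c}, {h,i,j,k} are disjoint, each induces a connected subgraph, and every pair is joined by at least one edge of G. Contracting each set to a single vertex therefore yields K_{4} as a minor, and since treewidth is minor-monotone, tw(G) ≥ tw(K_{4}) = 3. Hence tw(G) = 3 exactly.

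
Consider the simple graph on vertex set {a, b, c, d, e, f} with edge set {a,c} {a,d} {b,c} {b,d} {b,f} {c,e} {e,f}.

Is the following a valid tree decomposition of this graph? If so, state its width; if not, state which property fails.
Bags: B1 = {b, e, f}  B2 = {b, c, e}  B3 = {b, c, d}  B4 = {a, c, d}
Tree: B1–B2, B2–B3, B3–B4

Yes; width 2.

Checking the three conditions: (i) the bags cover all of {a, b, c, d, e, f}; (ii) for each edge, some bag contains both endpoints; (iii) the bags containing any fixed vertex form a subtree. All hold, so the decomposition is valid with width 3 − 1 = 2.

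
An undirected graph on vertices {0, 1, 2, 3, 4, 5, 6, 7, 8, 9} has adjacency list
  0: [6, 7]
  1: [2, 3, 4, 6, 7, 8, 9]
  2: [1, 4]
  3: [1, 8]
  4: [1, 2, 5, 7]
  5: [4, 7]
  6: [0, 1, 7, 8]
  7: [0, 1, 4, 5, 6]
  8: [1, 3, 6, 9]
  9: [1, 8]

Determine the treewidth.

2

A width-2 tree decomposition is:
Bags: B1 = {4, 5, 7}  B2 = {1, 4, 7}  B3 = {1, 6, 7}  B4 = {1, 6, 8}  B5 = {1, 3, 8}  B6 = {1, 8, 9}  B7 = {0, 6, 7}  B8 = {1, 2, 4}
Tree: B1–B2, B2–B3, B3–B4, B4–B5, B4–B6, B3–B7, B2–B8
Every bag has size at most 3, so the width is 3 − 1 = 2 and tw(G) ≤ 2. On the other hand G contains the 3-clique {0, 6, 7}. A clique must lie in a single bag of any decomposition, so no decomposition can have width below 2. Hence tw(G) = 2 exactly.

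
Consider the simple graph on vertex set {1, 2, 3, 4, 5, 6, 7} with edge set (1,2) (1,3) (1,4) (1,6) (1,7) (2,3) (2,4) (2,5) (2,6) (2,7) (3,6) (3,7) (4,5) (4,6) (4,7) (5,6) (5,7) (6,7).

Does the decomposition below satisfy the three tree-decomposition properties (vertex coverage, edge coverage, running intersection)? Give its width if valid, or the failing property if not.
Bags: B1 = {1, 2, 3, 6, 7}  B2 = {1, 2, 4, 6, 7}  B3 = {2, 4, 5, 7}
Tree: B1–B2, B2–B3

No — edge (6,5) lies in no bag.

A tree decomposition must satisfy three properties: every vertex lies in some bag; for every edge, both endpoints lie together in some bag; and for every vertex, the bags containing it form a connected subtree. Here edge (6,5) lies in no bag, so the decomposition is invalid.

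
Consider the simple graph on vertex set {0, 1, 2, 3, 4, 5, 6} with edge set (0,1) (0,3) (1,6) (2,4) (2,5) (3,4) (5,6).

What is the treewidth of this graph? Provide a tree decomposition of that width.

The largest bag has 3 vertices, giving width 2; this decomposition certifies tw(G) ≤ 2. The edges 2–5–6–1–0–3–4–2 form a cycle, so G is not a tree and its treewidth is at least 2. Therefore the treewidth is 2.

Treewidth 2.
One optimal decomposition is:
Bags: B1 = {2, 5, 6}  B2 = {1, 2, 6}  B3 = {0, 1, 2}  B4 = {0, 2, 3}  B5 = {2, 3, 4}
Tree: B1–B2, B2–B3, B3–B4, B4–B5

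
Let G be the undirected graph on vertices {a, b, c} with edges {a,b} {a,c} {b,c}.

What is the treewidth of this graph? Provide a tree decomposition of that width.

A single bag containing all 3 vertices is trivially a valid decomposition of width 2. For the lower bound, the 3 vertices {a, b, c} are pairwise adjacent, and any tree decomposition puts a clique entirely inside one bag — forcing width ≥ 2. Hence tw(G) = 2 exactly.

Treewidth 2.
Bags: B1 = {a, b, c}
Tree: (single bag)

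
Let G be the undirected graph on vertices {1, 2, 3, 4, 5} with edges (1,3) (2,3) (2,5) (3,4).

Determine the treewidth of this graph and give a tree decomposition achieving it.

Each bag holds 2 vertices, so the decomposition has width 1, which upper-bounds the treewidth. G has an edge, so its treewidth is at least 1. Therefore the treewidth is 1.

Treewidth 1.
One such decomposition:
Bags: B1 = {2, 5}  B2 = {2, 3}  B3 = {3, 4}  B4 = {1, 3}
Tree: B1–B2, B2–B3, B3–B4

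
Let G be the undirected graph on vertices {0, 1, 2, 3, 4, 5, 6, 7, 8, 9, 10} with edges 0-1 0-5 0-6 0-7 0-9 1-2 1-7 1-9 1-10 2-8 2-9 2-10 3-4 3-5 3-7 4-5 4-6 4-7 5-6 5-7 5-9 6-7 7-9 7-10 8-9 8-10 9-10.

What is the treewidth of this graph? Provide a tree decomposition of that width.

Treewidth 3.
One such decomposition:
Bags: B1 = {3, 4, 5, 7}  B2 = {4, 5, 6, 7}  B3 = {0, 5, 6, 7}  B4 = {0, 5, 7, 9}  B5 = {0, 1, 7, 9}  B6 = {1, 7, 9, 10}  B7 = {1, 2, 9, 10}  B8 = {2, 8, 9, 10}
Tree: B1–B2, B2–B3, B3–B4, B4–B5, B5–B6, B6–B7, B7–B8

The largest bag has 4 vertices, giving width 3; this decomposition certifies tw(G) ≤ 3. Conversely, {2, 8, 9, 10} is a clique of size 4, and the vertices of any clique must share a bag in every tree decomposition; so some bag has ≥ 4 vertices and tw(G) ≥ 3. Therefore the treewidth is 3.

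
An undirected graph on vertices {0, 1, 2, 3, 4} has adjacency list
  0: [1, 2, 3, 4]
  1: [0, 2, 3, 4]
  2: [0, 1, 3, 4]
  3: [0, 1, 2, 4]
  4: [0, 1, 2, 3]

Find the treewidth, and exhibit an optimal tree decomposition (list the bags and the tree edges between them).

Treewidth 4.
One optimal decomposition is:
Bags: B1 = {0, 1, 2, 3, 4}
Tree: (single bag)

With just one bag of size 5, the width is 5 − 1 = 4, so tw(G) ≤ 4. Conversely, {0, 1, 2, 3, 4} is a clique of size 5, and the vertices of any clique must share a bag in every tree decomposition; so some bag has ≥ 5 vertices and tw(G) ≥ 4. The upper and lower bounds meet at 4, so that is the treewidth.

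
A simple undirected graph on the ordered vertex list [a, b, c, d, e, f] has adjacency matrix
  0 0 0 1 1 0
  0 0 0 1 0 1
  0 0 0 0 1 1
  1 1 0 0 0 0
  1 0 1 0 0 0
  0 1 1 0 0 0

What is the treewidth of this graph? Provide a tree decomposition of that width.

Each bag holds 3 vertices, so the decomposition has width 2, which upper-bounds the treewidth. Since f–b–d–a–e–c–f is a cycle in G, G is not acyclic. Forests are exactly the graphs of treewidth ≤ 1, so tw(G) ≥ 2. Therefore the treewidth is 2.

Treewidth 2.
One optimal decomposition is:
Bags: B1 = {b, d, f}  B2 = {a, d, f}  B3 = {a, e, f}  B4 = {c, e, f}
Tree: B1–B2, B2–B3, B3–B4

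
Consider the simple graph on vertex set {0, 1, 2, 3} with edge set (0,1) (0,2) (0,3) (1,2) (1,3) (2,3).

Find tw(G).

A width-3 tree decomposition is:
Bags: B1 = {0, 1, 2, 3}
Tree: (single bag)
With just one bag of size 4, the width is 4 − 1 = 3, so tw(G) ≤ 3. Conversely, {0, 1, 2, 3} is a clique of size 4, and the vertices of any clique must share a bag in every tree decomposition; so some bag has ≥ 4 vertices and tw(G) ≥ 3. Combining the bounds, tw(G) = 3.

3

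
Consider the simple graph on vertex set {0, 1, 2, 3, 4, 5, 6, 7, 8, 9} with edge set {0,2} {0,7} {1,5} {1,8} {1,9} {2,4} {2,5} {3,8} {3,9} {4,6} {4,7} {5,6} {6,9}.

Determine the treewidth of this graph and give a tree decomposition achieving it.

Treewidth 2.
Bags: B1 = {3, 8, 9}  B2 = {1, 8, 9}  B3 = {1, 6, 9}  B4 = {1, 5, 6}  B5 = {4, 5, 6}  B6 = {2, 4, 5}  B7 = {2, 4, 7}  B8 = {0, 2, 7}
Tree: B1–B2, B2–B3, B3–B4, B4–B5, B5–B6, B6–B7, B7–B8

Every bag has size at most 3, so the width is 3 − 1 = 2 and tw(G) ≤ 2. The edges 3–8–1–9–3 form a cycle, so G is not a tree and its treewidth is at least 2. Therefore the treewidth is 2.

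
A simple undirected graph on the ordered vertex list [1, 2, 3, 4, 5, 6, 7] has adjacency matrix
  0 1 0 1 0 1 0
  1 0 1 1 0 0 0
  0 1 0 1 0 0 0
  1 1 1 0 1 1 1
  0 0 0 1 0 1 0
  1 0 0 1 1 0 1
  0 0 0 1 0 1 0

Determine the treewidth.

A width-2 tree decomposition is:
Bags: B1 = {1, 2, 4}  B2 = {1, 4, 6}  B3 = {2, 3, 4}  B4 = {4, 5, 6}  B5 = {4, 6, 7}
Tree: B1–B2, B1–B3, B2–B4, B2–B5
Every bag has size at most 3, so the width is 3 − 1 = 2 and tw(G) ≤ 2. Conversely, {1, 2, 4} is a clique of size 3, and the vertices of any clique must share a bag in every tree decomposition; so some bag has ≥ 3 vertices and tw(G) ≥ 2. Combining the bounds, tw(G) = 2.

2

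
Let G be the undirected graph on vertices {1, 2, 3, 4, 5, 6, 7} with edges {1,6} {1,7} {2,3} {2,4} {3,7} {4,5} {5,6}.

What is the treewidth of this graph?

A width-2 tree decomposition is:
Bags: B1 = {1, 5, 6}  B2 = {1, 4, 5}  B3 = {1, 2, 4}  B4 = {1, 2, 3}  B5 = {1, 3, 7}
Tree: B1–B2, B2–B3, B3–B4, B4–B5
The largest bag has 3 vertices, giving width 2; this decomposition certifies tw(G) ≤ 2. Since 1–6–5–4–2–3–7–1 is a cycle in G, G is not acyclic. Forests are exactly the graphs of treewidth ≤ 1, so tw(G) ≥ 2. Combining the bounds, tw(G) = 2.

2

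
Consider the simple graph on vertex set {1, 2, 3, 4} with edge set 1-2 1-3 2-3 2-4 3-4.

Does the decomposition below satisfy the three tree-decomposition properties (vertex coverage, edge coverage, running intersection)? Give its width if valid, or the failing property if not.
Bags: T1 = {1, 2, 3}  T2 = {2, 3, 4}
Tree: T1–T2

Yes; width 2.

Checking the three conditions: (i) the bags cover all of {1, 2, 3, 4}; (ii) for each edge, some bag contains both endpoints; (iii) the bags containing any fixed vertex form a subtree. All hold, so the decomposition is valid with width 3 − 1 = 2.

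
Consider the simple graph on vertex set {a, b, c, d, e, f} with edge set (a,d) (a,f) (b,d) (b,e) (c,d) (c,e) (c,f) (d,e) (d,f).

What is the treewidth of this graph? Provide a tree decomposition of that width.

Each bag holds 3 vertices, so the decomposition has width 2, which upper-bounds the treewidth. Conversely, {c, d, e} is a clique of size 3, and the vertices of any clique must share a bag in every tree decomposition; so some bag has ≥ 3 vertices and tw(G) ≥ 2. The upper and lower bounds meet at 2, so that is the treewidth.

Treewidth 2.
One optimal decomposition is:
Bags: B1 = {c, d, f}  B2 = {c, d, e}  B3 = {a, d, f}  B4 = {b, d, e}
Tree: B1–B2, B1–B3, B2–B4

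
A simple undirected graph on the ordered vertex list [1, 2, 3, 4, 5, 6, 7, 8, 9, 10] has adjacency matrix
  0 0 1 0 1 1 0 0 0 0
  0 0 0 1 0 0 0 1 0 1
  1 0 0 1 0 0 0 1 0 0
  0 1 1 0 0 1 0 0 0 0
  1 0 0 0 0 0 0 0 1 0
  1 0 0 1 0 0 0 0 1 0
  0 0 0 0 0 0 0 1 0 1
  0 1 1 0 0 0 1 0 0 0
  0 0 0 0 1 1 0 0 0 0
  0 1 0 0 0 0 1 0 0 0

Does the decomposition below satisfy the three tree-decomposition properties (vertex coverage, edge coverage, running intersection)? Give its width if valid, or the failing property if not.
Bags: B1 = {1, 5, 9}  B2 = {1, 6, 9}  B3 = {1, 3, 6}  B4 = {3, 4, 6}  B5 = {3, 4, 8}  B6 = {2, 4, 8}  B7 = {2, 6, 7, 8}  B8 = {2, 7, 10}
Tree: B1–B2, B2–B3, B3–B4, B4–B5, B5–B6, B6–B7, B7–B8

No — bags containing vertex 6 are not connected in the tree.

A tree decomposition must satisfy three properties: every vertex lies in some bag; for every edge, both endpoints lie together in some bag; and for every vertex, the bags containing it form a connected subtree. Here bags containing vertex 6 are not connected in the tree, so the decomposition is invalid.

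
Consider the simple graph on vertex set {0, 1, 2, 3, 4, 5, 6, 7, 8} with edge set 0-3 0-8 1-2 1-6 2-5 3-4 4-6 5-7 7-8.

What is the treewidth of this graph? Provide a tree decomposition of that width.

Each bag holds 3 vertices, so the decomposition has width 2, which upper-bounds the treewidth. Since 6–4–3–0–8–7–5–2–1–6 is a cycle in G, G is not acyclic. Forests are exactly the graphs of treewidth ≤ 1, so tw(G) ≥ 2. Combining the bounds, tw(G) = 2.

Treewidth 2.
Bags: B1 = {3, 4, 6}  B2 = {0, 3, 6}  B3 = {0, 6, 8}  B4 = {6, 7, 8}  B5 = {5, 6, 7}  B6 = {2, 5, 6}  B7 = {1, 2, 6}
Tree: B1–B2, B2–B3, B3–B4, B4–B5, B5–B6, B6–B7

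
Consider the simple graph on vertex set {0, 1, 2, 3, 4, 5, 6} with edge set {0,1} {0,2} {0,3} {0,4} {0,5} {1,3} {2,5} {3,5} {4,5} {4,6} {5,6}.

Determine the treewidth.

2

A width-2 tree decomposition is:
Bags: B1 = {0, 1, 3}  B2 = {0, 3, 5}  B3 = {0, 2, 5}  B4 = {0, 4, 5}  B5 = {4, 5, 6}
Tree: B1–B2, B2–B3, B3–B4, B4–B5
Every bag has size at most 3, so the width is 3 − 1 = 2 and tw(G) ≤ 2. On the other hand G contains the 3-clique {0, 1, 3}. A clique must lie in a single bag of any decomposition, so no decomposition can have width below 2. Therefore the treewidth is 2.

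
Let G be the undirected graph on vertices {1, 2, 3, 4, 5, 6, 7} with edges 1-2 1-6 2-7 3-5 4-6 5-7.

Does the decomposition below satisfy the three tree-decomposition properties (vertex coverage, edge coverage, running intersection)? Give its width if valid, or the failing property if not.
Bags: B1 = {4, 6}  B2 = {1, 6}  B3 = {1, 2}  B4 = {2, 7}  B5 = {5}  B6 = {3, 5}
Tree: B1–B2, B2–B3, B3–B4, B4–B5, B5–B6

No — edge (7,5) lies in no bag.

A tree decomposition must satisfy three properties: every vertex lies in some bag; for every edge, both endpoints lie together in some bag; and for every vertex, the bags containing it form a connected subtree. Here edge (7,5) lies in no bag, so the decomposition is invalid.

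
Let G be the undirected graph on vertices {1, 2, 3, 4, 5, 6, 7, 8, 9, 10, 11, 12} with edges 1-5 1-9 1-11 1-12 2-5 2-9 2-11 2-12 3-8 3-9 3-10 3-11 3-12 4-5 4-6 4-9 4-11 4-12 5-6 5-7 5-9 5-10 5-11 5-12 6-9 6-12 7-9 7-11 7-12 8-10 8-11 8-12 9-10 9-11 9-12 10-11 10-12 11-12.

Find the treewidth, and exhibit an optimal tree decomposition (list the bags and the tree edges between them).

Treewidth 4.
One such decomposition:
Bags: B1 = {4, 5, 9, 11, 12}  B2 = {1, 5, 9, 11, 12}  B3 = {2, 5, 9, 11, 12}  B4 = {5, 9, 10, 11, 12}  B5 = {4, 5, 6, 9, 12}  B6 = {3, 9, 10, 11, 12}  B7 = {5, 7, 9, 11, 12}  B8 = {3, 8, 10, 11, 12}
Tree: B1–B2, B1–B3, B3–B4, B1–B5, B4–B6, B2–B7, B6–B8

Every bag has size at most 5, so the width is 5 − 1 = 4 and tw(G) ≤ 4. Conversely, {3, 8, 10, 11, 12} is a clique of size 5, and the vertices of any clique must share a bag in every tree decomposition; so some bag has ≥ 5 vertices and tw(G) ≥ 4. Hence tw(G) = 4 exactly.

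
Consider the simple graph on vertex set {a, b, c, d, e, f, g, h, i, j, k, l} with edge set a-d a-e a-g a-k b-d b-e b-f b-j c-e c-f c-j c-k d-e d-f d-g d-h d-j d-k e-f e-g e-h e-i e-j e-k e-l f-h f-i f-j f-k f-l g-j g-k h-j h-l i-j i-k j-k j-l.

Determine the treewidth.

4

A width-4 tree decomposition is:
Bags: B1 = {d, e, g, j, k}  B2 = {d, e, f, j, k}  B3 = {e, f, i, j, k}  B4 = {d, e, f, h, j}  B5 = {e, f, h, j, l}  B6 = {c, e, f, j, k}  B7 = {b, d, e, f, j}  B8 = {a, d, e, g, k}
Tree: B1–B2, B2–B3, B2–B4, B4–B5, B3–B6, B4–B7, B1–B8
Each bag holds 5 vertices, so the decomposition has width 4, which upper-bounds the treewidth. For the lower bound, the 5 vertices {d, e, g, j, k} are pairwise adjacent, and any tree decomposition puts a clique entirely inside one bag — forcing width ≥ 4. Combining the bounds, tw(G) = 4.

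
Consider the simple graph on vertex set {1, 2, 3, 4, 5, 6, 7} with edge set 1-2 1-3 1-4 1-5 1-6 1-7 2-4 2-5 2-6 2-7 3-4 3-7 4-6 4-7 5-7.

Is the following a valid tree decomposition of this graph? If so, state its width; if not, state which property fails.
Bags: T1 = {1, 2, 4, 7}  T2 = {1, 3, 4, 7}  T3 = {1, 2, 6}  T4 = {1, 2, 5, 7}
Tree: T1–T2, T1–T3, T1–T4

A tree decomposition must satisfy three properties: every vertex lies in some bag; for every edge, both endpoints lie together in some bag; and for every vertex, the bags containing it form a connected subtree. Here edge (4,6) lies in no bag, so the decomposition is invalid.

No — edge (4,6) lies in no bag.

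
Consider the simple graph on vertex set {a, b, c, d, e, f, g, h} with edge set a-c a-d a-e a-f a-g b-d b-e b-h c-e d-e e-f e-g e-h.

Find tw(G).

2

A width-2 tree decomposition is:
Bags: B1 = {a, e, f}  B2 = {a, d, e}  B3 = {b, d, e}  B4 = {b, e, h}  B5 = {a, c, e}  B6 = {a, e, g}
Tree: B1–B2, B2–B3, B3–B4, B2–B5, B5–B6
Each bag holds 3 vertices, so the decomposition has width 2, which upper-bounds the treewidth. For the lower bound, the 3 vertices {b, e, h} are pairwise adjacent, and any tree decomposition puts a clique entirely inside one bag — forcing width ≥ 2. Combining the bounds, tw(G) = 2.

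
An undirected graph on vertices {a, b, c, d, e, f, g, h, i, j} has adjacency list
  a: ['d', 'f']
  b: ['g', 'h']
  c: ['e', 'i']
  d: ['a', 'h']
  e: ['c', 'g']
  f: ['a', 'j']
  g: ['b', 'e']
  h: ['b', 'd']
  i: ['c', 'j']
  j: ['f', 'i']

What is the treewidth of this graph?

2

A width-2 tree decomposition is:
Bags: B1 = {c, i, j}  B2 = {c, f, j}  B3 = {a, c, f}  B4 = {a, c, d}  B5 = {c, d, h}  B6 = {b, c, h}  B7 = {b, c, g}  B8 = {c, e, g}
Tree: B1–B2, B2–B3, B3–B4, B4–B5, B5–B6, B6–B7, B7–B8
Every bag has size at most 3, so the width is 3 − 1 = 2 and tw(G) ≤ 2. The edges c–i–j–f–a–d–h–b–g–e–c form a cycle, so G is not a tree and its treewidth is at least 2. Hence tw(G) = 2 exactly.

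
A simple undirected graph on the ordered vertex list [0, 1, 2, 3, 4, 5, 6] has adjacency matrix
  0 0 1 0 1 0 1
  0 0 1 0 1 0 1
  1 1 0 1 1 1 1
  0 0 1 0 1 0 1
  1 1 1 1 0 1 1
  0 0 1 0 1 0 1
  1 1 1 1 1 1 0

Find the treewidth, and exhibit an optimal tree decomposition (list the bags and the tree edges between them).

Treewidth 3.
Bags: B1 = {2, 4, 5, 6}  B2 = {0, 2, 4, 6}  B3 = {2, 3, 4, 6}  B4 = {1, 2, 4, 6}
Tree: B1–B2, B2–B3, B1–B4

The largest bag has 4 vertices, giving width 3; this decomposition certifies tw(G) ≤ 3. Conversely, {0, 2, 4, 6} is a clique of size 4, and the vertices of any clique must share a bag in every tree decomposition; so some bag has ≥ 4 vertices and tw(G) ≥ 3. Hence tw(G) = 3 exactly.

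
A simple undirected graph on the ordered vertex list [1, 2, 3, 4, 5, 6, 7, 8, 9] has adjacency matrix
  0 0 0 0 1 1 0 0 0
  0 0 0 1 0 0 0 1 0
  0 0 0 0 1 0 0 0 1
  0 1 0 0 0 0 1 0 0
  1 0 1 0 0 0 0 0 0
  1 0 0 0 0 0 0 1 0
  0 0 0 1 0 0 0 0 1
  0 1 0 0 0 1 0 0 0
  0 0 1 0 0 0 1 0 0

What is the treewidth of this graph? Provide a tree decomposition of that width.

The largest bag has 3 vertices, giving width 2; this decomposition certifies tw(G) ≤ 2. The edges 1–5–3–9–7–4–2–8–6–1 form a cycle, so G is not a tree and its treewidth is at least 2. Hence tw(G) = 2 exactly.

Treewidth 2.
One optimal decomposition is:
Bags: B1 = {1, 3, 5}  B2 = {1, 3, 9}  B3 = {1, 7, 9}  B4 = {1, 4, 7}  B5 = {1, 2, 4}  B6 = {1, 2, 8}  B7 = {1, 6, 8}
Tree: B1–B2, B2–B3, B3–B4, B4–B5, B5–B6, B6–B7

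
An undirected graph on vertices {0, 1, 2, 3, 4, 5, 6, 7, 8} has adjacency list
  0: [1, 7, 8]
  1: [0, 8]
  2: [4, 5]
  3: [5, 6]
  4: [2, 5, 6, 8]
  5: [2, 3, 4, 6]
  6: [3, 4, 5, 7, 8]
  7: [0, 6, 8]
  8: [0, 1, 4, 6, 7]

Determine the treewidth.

A width-2 tree decomposition is:
Bags: B1 = {6, 7, 8}  B2 = {4, 6, 8}  B3 = {0, 7, 8}  B4 = {0, 1, 8}  B5 = {4, 5, 6}  B6 = {2, 4, 5}  B7 = {3, 5, 6}
Tree: B1–B2, B1–B3, B3–B4, B2–B5, B5–B6, B5–B7
Every bag has size at most 3, so the width is 3 − 1 = 2 and tw(G) ≤ 2. Conversely, {0, 1, 8} is a clique of size 3, and the vertices of any clique must share a bag in every tree decomposition; so some bag has ≥ 3 vertices and tw(G) ≥ 2. Combining the bounds, tw(G) = 2.

2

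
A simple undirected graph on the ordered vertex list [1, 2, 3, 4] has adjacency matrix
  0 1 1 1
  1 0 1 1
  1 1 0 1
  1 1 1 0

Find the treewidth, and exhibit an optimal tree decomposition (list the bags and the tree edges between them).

Treewidth 3.
One such decomposition:
Bags: B1 = {1, 2, 3, 4}
Tree: (single bag)

A single bag containing all 4 vertices is trivially a valid decomposition of width 3. For the lower bound, the 4 vertices {1, 2, 3, 4} are pairwise adjacent, and any tree decomposition puts a clique entirely inside one bag — forcing width ≥ 3. The upper and lower bounds meet at 3, so that is the treewidth.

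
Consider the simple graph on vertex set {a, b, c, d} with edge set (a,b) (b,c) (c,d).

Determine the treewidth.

A width-1 tree decomposition is:
Bags: B1 = {c, d}  B2 = {b, c}  B3 = {a, b}
Tree: B1–B2, B2–B3
Each bag holds 2 vertices, so the decomposition has width 1, which upper-bounds the treewidth. G has an edge, so its treewidth is at least 1. The upper and lower bounds meet at 1, so that is the treewidth.

1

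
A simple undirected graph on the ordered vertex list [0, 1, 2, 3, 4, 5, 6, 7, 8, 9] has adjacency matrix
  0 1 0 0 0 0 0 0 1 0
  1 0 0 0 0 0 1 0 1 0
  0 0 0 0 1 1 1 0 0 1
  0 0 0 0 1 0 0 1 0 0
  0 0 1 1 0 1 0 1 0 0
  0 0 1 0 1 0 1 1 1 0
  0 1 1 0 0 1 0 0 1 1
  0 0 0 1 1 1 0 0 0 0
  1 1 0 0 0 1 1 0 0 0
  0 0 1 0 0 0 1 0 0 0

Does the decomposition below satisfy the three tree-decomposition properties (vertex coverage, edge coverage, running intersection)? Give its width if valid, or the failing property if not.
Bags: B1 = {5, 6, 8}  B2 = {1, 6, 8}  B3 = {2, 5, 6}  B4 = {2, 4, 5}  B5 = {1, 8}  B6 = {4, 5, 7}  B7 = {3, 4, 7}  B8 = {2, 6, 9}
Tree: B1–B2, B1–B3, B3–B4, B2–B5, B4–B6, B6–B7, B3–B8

No — vertex 0 appears in no bag.

A tree decomposition must satisfy three properties: every vertex lies in some bag; for every edge, both endpoints lie together in some bag; and for every vertex, the bags containing it form a connected subtree. Here vertex 0 appears in no bag, so the decomposition is invalid.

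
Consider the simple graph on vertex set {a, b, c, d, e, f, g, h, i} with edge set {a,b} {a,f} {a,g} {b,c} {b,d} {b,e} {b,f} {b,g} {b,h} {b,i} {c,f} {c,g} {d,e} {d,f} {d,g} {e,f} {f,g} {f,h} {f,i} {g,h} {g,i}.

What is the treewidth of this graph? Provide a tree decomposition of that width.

Every bag has size at most 4, so the width is 4 − 1 = 3 and tw(G) ≤ 3. On the other hand G contains the 4-clique {b, d, f, g}. A clique must lie in a single bag of any decomposition, so no decomposition can have width below 3. The upper and lower bounds meet at 3, so that is the treewidth.

Treewidth 3.
Bags: B1 = {b, c, f, g}  B2 = {a, b, f, g}  B3 = {b, d, f, g}  B4 = {b, d, e, f}  B5 = {b, f, g, i}  B6 = {b, f, g, h}
Tree: B1–B2, B1–B3, B3–B4, B2–B5, B5–B6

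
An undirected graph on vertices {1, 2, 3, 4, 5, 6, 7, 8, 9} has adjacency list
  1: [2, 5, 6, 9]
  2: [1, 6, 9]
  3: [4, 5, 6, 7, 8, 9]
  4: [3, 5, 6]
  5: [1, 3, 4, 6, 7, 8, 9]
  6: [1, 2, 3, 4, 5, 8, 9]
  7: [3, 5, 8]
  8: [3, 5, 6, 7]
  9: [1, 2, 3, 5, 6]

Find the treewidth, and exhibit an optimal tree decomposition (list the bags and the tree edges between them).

Treewidth 3.
Bags: B1 = {3, 5, 6, 8}  B2 = {3, 4, 5, 6}  B3 = {3, 5, 6, 9}  B4 = {1, 5, 6, 9}  B5 = {3, 5, 7, 8}  B6 = {1, 2, 6, 9}
Tree: B1–B2, B1–B3, B3–B4, B1–B5, B4–B6

The largest bag has 4 vertices, giving width 3; this decomposition certifies tw(G) ≤ 3. For the lower bound, the 4 vertices {1, 2, 6, 9} are pairwise adjacent, and any tree decomposition puts a clique entirely inside one bag — forcing width ≥ 3. Hence tw(G) = 3 exactly.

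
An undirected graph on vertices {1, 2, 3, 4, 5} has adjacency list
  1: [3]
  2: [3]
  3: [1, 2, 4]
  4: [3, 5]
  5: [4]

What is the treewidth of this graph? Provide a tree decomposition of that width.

Each bag holds 2 vertices, so the decomposition has width 1, which upper-bounds the treewidth. G has an edge, so its treewidth is at least 1. Therefore the treewidth is 1.

Treewidth 1.
One such decomposition:
Bags: B1 = {1, 3}  B2 = {3, 4}  B3 = {2, 3}  B4 = {4, 5}
Tree: B1–B2, B2–B3, B2–B4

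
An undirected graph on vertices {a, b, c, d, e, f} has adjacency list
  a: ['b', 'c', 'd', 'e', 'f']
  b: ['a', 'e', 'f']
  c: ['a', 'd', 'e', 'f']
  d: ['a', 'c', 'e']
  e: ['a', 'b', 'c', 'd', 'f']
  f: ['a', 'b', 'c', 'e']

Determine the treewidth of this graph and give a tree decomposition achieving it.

The largest bag has 4 vertices, giving width 3; this decomposition certifies tw(G) ≤ 3. On the other hand G contains the 4-clique {a, c, d, e}. A clique must lie in a single bag of any decomposition, so no decomposition can have width below 3. Therefore the treewidth is 3.

Treewidth 3.
Bags: B1 = {a, c, d, e}  B2 = {a, c, e, f}  B3 = {a, b, e, f}
Tree: B1–B2, B2–B3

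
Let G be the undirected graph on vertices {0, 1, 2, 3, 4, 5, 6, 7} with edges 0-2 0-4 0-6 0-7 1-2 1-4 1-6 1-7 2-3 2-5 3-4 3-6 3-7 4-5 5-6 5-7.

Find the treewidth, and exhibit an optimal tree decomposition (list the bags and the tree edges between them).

Each bag holds 5 vertices, so the decomposition has width 4, which upper-bounds the treewidth. For the lower bound: the 5 vertex sets {0,7}, {5,6}, {3,4}, {2}, {1} are disjoint, each induces a connected subgraph, and every pair is joined by at least one edge of G. Contracting each set to a single vertex therefore yields K_{5} as a minor, and since treewidth is minor-monotone, tw(G) ≥ tw(K_{5}) = 4. The upper and lower bounds meet at 4, so that is the treewidth.

Treewidth 4.
Bags: B1 = {0, 2, 4, 6, 7}  B2 = {2, 4, 5, 6, 7}  B3 = {2, 3, 4, 6, 7}  B4 = {1, 2, 4, 6, 7}
Tree: B1–B2, B2–B3, B3–B4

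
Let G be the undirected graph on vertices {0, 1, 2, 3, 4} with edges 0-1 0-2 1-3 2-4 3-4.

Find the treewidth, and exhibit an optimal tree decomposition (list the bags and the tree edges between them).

Treewidth 2.
One such decomposition:
Bags: B1 = {0, 2, 4}  B2 = {0, 3, 4}  B3 = {0, 1, 3}
Tree: B1–B2, B2–B3

The largest bag has 3 vertices, giving width 2; this decomposition certifies tw(G) ≤ 2. For the lower bound, G contains the cycle 0–2–4–3–1–0, so G is not a forest; only forests have treewidth ≤ 1, hence tw(G) ≥ 2. The upper and lower bounds meet at 2, so that is the treewidth.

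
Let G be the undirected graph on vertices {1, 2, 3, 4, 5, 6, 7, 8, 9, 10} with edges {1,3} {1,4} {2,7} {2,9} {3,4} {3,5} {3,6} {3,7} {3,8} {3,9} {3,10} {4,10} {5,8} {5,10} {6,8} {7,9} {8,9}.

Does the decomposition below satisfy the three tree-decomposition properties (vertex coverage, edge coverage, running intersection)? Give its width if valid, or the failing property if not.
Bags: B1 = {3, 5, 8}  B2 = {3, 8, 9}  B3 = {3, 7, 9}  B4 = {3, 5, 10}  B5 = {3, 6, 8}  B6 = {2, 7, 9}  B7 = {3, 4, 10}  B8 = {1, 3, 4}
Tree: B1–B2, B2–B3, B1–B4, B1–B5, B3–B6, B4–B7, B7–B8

Vertex coverage: the bags together contain {1, 2, 3, 4, 5, 6, 7, 8, 9, 10}, the full vertex set. Edge coverage: each edge of G has both endpoints in at least one bag. Running intersection: for every vertex, the bags containing it form a connected subtree. All three properties hold, so this is a valid tree decomposition of width max|bag| − 1 = 2, and hence tw(G) ≤ 2.

Yes; width 2.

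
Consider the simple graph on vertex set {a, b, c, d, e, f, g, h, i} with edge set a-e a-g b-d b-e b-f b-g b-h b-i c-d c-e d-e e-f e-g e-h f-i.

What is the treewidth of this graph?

A width-2 tree decomposition is:
Bags: B1 = {b, e, f}  B2 = {b, e, g}  B3 = {b, e, h}  B4 = {b, d, e}  B5 = {b, f, i}  B6 = {a, e, g}  B7 = {c, d, e}
Tree: B1–B2, B2–B3, B3–B4, B1–B5, B2–B6, B4–B7
Each bag holds 3 vertices, so the decomposition has width 2, which upper-bounds the treewidth. On the other hand G contains the 3-clique {c, d, e}. A clique must lie in a single bag of any decomposition, so no decomposition can have width below 2. Combining the bounds, tw(G) = 2.

2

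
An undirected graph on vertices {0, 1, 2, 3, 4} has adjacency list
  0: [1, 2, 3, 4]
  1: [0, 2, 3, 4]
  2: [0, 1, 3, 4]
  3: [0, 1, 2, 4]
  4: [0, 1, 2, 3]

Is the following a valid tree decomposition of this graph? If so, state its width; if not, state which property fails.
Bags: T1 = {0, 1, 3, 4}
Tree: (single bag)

A tree decomposition must satisfy three properties: every vertex lies in some bag; for every edge, both endpoints lie together in some bag; and for every vertex, the bags containing it form a connected subtree. Here vertex 2 appears in no bag, so the decomposition is invalid.

No — vertex 2 appears in no bag.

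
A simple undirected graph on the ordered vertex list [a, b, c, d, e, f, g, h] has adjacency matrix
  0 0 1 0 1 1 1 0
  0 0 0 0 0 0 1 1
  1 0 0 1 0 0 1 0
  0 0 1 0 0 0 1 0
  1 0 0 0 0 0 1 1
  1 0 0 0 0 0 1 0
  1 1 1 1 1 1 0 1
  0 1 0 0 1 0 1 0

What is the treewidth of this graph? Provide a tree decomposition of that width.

The largest bag has 3 vertices, giving width 2; this decomposition certifies tw(G) ≤ 2. On the other hand G contains the 3-clique {c, d, g}. A clique must lie in a single bag of any decomposition, so no decomposition can have width below 2. The upper and lower bounds meet at 2, so that is the treewidth.

Treewidth 2.
Bags: B1 = {e, g, h}  B2 = {a, e, g}  B3 = {b, g, h}  B4 = {a, f, g}  B5 = {a, c, g}  B6 = {c, d, g}
Tree: B1–B2, B1–B3, B2–B4, B2–B5, B5–B6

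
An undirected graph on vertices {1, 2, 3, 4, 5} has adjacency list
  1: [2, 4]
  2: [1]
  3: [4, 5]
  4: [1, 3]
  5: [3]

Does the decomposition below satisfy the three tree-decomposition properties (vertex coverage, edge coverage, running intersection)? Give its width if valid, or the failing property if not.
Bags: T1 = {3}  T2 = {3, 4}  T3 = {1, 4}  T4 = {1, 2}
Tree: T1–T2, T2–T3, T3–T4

A tree decomposition must satisfy three properties: every vertex lies in some bag; for every edge, both endpoints lie together in some bag; and for every vertex, the bags containing it form a connected subtree. Here vertex 5 appears in no bag, so the decomposition is invalid.

No — vertex 5 appears in no bag.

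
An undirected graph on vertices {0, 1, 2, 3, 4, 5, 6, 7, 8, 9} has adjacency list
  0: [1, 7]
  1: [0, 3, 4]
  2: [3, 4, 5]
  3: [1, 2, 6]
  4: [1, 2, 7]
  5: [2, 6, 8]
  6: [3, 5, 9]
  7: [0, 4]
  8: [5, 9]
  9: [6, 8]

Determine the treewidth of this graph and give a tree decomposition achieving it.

Treewidth 2.
Bags: B1 = {0, 1, 7}  B2 = {1, 4, 7}  B3 = {1, 3, 4}  B4 = {2, 3, 4}  B5 = {2, 3, 6}  B6 = {2, 5, 6}  B7 = {5, 6, 9}  B8 = {5, 8, 9}
Tree: B1–B2, B2–B3, B3–B4, B4–B5, B5–B6, B6–B7, B7–B8

Each bag holds 3 vertices, so the decomposition has width 2, which upper-bounds the treewidth. The edges 0–7–4–1–0 form a cycle, so G is not a tree and its treewidth is at least 2. The upper and lower bounds meet at 2, so that is the treewidth.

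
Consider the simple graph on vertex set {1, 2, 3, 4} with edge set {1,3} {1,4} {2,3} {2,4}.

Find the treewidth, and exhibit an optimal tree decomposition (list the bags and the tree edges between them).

Treewidth 2.
One optimal decomposition is:
Bags: B1 = {2, 3, 4}  B2 = {1, 3, 4}
Tree: B1–B2

Every bag has size at most 3, so the width is 3 − 1 = 2 and tw(G) ≤ 2. For the lower bound, G contains the cycle 4–2–3–1–4, so G is not a forest; only forests have treewidth ≤ 1, hence tw(G) ≥ 2. The upper and lower bounds meet at 2, so that is the treewidth.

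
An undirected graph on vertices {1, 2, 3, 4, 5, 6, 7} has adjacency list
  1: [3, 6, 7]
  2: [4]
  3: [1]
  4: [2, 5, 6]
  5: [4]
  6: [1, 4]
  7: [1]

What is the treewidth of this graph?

A width-1 tree decomposition is:
Bags: B1 = {4, 6}  B2 = {2, 4}  B3 = {1, 6}  B4 = {1, 7}  B5 = {4, 5}  B6 = {1, 3}
Tree: B1–B2, B1–B3, B3–B4, B1–B5, B3–B6
Each bag holds 2 vertices, so the decomposition has width 1, which upper-bounds the treewidth. Since G has at least one edge (e.g. 6–4), it is not an edgeless graph, so tw(G) ≥ 1. The upper and lower bounds meet at 1, so that is the treewidth.

1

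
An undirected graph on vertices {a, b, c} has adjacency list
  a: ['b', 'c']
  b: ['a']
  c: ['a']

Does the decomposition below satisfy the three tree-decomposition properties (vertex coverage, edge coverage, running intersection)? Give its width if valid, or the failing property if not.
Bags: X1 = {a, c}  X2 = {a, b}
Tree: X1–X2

Vertex coverage: the bags together contain {a, b, c}, the full vertex set. Edge coverage: each edge of G has both endpoints in at least one bag. Running intersection: for every vertex, the bags containing it form a connected subtree. All three properties hold, so this is a valid tree decomposition of width max|bag| − 1 = 1, and hence tw(G) ≤ 1.

Yes; width 1.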